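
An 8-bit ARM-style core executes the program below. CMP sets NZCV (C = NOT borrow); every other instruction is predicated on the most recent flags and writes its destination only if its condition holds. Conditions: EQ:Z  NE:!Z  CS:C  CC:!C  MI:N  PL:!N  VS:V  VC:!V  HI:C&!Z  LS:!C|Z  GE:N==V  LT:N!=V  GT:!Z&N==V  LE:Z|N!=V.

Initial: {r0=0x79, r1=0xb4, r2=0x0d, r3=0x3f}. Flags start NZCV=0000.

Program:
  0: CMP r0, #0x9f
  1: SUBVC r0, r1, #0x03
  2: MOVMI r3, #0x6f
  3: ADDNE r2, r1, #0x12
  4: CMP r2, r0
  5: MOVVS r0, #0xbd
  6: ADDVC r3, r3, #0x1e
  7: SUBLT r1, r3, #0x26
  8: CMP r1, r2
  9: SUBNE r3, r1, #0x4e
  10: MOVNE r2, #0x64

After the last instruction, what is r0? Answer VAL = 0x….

[0] flags=1001 → (cmp)
[1] flags=1001 VC?F → skip
[2] flags=1001 MI?T → r3=0x6f
[3] flags=1001 NE?T → r2=0xc6
[4] flags=0011 → (cmp)
[5] flags=0011 VS?T → r0=0xbd
[6] flags=0011 VC?F → skip
[7] flags=0011 LT?T → r1=0x49
[8] flags=1001 → (cmp)
[9] flags=1001 NE?T → r3=0xfb
[10] flags=1001 NE?T → r2=0x64

VAL = 0xbd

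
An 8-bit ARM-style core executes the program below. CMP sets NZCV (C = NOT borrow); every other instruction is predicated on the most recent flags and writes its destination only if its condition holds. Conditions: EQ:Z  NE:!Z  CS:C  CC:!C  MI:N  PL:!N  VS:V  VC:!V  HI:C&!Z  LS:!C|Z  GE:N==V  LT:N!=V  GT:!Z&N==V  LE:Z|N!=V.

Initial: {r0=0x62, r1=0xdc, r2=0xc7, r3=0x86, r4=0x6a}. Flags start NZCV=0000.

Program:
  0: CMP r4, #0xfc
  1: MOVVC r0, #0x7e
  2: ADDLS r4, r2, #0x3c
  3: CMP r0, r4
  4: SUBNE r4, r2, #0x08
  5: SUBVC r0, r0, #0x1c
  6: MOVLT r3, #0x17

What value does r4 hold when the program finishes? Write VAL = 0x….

0: ✓ CMP  NZCV=0000
1: ✓ MOVVC  r0←0x7e
2: ✓ ADDLS  r4←0x03
3: ✓ CMP  NZCV=0010
4: ✓ SUBNE  r4←0xbf
5: ✓ SUBVC  r0←0x62
6: · MOVLT

VAL = 0xbf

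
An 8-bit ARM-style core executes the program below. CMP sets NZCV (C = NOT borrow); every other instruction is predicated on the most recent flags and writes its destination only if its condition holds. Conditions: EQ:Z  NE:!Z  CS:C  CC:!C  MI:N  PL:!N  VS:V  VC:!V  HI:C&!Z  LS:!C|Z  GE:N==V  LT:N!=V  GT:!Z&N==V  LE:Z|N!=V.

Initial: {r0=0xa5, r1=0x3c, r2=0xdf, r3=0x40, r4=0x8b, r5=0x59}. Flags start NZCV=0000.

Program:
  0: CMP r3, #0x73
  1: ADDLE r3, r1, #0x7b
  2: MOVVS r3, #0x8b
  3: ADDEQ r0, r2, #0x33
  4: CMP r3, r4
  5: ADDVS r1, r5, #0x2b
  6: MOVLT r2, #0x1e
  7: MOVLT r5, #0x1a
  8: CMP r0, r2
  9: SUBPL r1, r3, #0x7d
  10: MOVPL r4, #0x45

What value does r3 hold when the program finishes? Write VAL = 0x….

[0] flags=1000 → (cmp)
[1] flags=1000 LE?T → r3=0xb7
[2] flags=1000 VS?F → skip
[3] flags=1000 EQ?F → skip
[4] flags=0010 → (cmp)
[5] flags=0010 VS?F → skip
[6] flags=0010 LT?F → skip
[7] flags=0010 LT?F → skip
[8] flags=1000 → (cmp)
[9] flags=1000 PL?F → skip
[10] flags=1000 PL?F → skip

VAL = 0xb7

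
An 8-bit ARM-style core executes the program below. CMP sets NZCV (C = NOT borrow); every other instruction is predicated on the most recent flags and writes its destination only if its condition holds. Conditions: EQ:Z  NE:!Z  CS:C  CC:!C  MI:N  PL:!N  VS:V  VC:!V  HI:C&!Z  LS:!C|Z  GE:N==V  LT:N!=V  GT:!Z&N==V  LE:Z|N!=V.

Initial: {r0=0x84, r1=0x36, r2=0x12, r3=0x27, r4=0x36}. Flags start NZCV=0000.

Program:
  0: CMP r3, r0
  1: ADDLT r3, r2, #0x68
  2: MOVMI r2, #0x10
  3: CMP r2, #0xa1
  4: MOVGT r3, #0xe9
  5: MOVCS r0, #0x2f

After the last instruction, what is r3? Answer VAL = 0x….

0: ✓ CMP  NZCV=1001
1: · ADDLT
2: ✓ MOVMI  r2←0x10
3: ✓ CMP  NZCV=0000
4: ✓ MOVGT  r3←0xe9
5: · MOVCS

VAL = 0xe9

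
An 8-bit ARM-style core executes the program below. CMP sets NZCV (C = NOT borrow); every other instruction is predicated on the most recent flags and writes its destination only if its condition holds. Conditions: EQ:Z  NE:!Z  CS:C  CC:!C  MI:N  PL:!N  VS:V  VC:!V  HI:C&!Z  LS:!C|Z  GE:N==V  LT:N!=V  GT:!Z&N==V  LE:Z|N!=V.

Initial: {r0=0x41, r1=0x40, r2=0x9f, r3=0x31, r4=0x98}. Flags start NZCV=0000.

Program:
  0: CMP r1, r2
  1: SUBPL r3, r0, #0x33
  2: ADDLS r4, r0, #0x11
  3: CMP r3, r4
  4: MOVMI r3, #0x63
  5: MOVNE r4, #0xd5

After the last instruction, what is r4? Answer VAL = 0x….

0: ✓ CMP  NZCV=1001
1: · SUBPL
2: ✓ ADDLS  r4←0x52
3: ✓ CMP  NZCV=1000
4: ✓ MOVMI  r3←0x63
5: ✓ MOVNE  r4←0xd5

VAL = 0xd5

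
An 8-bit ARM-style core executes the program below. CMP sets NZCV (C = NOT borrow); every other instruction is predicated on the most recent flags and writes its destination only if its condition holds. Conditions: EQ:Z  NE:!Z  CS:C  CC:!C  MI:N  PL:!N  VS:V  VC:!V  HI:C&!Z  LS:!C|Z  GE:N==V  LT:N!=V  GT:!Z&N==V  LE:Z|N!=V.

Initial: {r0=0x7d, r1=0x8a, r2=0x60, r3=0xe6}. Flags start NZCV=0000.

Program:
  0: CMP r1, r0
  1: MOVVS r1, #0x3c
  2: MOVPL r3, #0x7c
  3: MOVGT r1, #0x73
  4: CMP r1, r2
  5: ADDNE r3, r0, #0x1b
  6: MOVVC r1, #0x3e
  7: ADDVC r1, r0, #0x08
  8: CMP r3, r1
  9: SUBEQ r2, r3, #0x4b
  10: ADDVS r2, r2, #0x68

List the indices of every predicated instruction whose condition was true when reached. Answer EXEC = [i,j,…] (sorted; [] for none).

EXEC = [1,2,5,6,7]

0: ✓ CMP  NZCV=0011
1: ✓ MOVVS  r1←0x3c
2: ✓ MOVPL  r3←0x7c
3: · MOVGT
4: ✓ CMP  NZCV=1000
5: ✓ ADDNE  r3←0x98
6: ✓ MOVVC  r1←0x3e
7: ✓ ADDVC  r1←0x85
8: ✓ CMP  NZCV=0010
9: · SUBEQ
10: · ADDVS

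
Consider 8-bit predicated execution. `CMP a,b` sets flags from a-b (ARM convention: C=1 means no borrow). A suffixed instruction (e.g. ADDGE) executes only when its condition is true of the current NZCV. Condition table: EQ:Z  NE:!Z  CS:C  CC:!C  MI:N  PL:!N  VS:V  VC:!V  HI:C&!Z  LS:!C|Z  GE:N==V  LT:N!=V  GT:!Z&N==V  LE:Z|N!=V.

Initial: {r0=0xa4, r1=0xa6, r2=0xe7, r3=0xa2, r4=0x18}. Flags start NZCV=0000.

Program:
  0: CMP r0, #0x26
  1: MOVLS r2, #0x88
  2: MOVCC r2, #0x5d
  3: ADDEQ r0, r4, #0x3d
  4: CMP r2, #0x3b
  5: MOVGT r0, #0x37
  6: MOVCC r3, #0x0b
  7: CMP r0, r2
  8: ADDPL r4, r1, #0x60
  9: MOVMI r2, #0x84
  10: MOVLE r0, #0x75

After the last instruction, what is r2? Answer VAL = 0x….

VAL = 0x84

[0] flags=0011 → (cmp)
[1] flags=0011 LS?F → skip
[2] flags=0011 CC?F → skip
[3] flags=0011 EQ?F → skip
[4] flags=1010 → (cmp)
[5] flags=1010 GT?F → skip
[6] flags=1010 CC?F → skip
[7] flags=1000 → (cmp)
[8] flags=1000 PL?F → skip
[9] flags=1000 MI?T → r2=0x84
[10] flags=1000 LE?T → r0=0x75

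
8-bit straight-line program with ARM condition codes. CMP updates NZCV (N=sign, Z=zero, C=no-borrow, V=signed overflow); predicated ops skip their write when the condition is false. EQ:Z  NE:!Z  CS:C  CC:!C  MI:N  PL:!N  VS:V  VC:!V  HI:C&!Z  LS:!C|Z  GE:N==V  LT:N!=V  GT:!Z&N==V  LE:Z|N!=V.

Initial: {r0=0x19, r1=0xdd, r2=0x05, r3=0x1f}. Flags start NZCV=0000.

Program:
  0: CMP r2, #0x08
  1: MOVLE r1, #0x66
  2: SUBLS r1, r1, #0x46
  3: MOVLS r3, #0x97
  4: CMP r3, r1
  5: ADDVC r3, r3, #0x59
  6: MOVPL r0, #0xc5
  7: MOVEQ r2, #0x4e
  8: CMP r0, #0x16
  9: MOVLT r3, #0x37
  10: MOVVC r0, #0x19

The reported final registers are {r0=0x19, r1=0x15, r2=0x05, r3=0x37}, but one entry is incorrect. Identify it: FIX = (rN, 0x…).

FIX = (r1, 0x20)

[0] flags=1000 → (cmp)
[1] flags=1000 LE?T → r1=0x66
[2] flags=1000 LS?T → r1=0x20
[3] flags=1000 LS?T → r3=0x97
[4] flags=0011 → (cmp)
[5] flags=0011 VC?F → skip
[6] flags=0011 PL?T → r0=0xc5
[7] flags=0011 EQ?F → skip
[8] flags=1010 → (cmp)
[9] flags=1010 LT?T → r3=0x37
[10] flags=1010 VC?T → r0=0x19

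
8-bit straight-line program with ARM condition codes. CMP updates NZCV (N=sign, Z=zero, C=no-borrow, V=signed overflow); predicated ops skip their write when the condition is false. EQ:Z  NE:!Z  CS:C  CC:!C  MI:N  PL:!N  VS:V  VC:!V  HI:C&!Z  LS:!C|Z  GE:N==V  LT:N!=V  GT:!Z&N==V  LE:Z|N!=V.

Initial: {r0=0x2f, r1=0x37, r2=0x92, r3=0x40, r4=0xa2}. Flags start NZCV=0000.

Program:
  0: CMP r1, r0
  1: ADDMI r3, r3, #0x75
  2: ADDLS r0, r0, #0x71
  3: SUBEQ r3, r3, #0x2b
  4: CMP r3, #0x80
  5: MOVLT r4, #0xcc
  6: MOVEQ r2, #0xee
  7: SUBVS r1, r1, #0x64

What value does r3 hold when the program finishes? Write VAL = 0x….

[0] flags=0010 → (cmp)
[1] flags=0010 MI?F → skip
[2] flags=0010 LS?F → skip
[3] flags=0010 EQ?F → skip
[4] flags=1001 → (cmp)
[5] flags=1001 LT?F → skip
[6] flags=1001 EQ?F → skip
[7] flags=1001 VS?T → r1=0xd3

VAL = 0x40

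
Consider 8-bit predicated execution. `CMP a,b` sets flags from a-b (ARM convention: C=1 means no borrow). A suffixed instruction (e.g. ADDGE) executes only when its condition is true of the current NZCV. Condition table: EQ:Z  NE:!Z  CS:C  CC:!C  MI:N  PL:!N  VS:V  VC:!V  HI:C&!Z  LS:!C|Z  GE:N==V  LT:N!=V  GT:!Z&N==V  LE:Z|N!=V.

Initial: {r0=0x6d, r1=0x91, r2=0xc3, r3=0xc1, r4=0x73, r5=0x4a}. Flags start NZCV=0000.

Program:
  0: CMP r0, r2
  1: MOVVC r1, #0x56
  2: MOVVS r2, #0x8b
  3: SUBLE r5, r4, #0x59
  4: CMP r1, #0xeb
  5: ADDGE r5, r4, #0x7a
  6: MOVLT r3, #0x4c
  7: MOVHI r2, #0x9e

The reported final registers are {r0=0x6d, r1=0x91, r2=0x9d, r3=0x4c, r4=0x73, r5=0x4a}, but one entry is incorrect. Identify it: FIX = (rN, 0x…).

FIX = (r2, 0x8b)

0: ✓ CMP  NZCV=1001
1: · MOVVC
2: ✓ MOVVS  r2←0x8b
3: · SUBLE
4: ✓ CMP  NZCV=1000
5: · ADDGE
6: ✓ MOVLT  r3←0x4c
7: · MOVHI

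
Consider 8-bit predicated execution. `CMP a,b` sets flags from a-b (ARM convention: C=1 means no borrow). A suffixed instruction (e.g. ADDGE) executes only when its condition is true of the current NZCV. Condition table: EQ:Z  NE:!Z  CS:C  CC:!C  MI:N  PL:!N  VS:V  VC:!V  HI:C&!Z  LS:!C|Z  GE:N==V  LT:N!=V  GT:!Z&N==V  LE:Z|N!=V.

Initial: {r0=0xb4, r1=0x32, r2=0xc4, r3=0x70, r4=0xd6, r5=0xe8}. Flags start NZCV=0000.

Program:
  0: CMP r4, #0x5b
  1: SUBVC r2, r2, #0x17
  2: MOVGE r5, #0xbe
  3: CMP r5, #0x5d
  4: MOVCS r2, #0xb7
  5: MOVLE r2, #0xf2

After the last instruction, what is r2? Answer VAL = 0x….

VAL = 0xf2

0: ✓ CMP  NZCV=0011
1: · SUBVC
2: · MOVGE
3: ✓ CMP  NZCV=1010
4: ✓ MOVCS  r2←0xb7
5: ✓ MOVLE  r2←0xf2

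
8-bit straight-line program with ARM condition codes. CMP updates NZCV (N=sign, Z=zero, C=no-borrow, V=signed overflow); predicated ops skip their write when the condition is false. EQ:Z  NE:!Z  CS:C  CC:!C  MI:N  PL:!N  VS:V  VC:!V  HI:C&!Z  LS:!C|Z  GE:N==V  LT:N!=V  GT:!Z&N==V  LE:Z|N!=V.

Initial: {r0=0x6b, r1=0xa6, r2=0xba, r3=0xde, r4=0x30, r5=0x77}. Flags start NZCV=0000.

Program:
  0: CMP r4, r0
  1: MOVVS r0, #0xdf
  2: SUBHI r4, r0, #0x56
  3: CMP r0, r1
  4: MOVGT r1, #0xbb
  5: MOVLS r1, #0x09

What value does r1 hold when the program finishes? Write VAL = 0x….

0: ✓ CMP  NZCV=1000
1: · MOVVS
2: · SUBHI
3: ✓ CMP  NZCV=1001
4: ✓ MOVGT  r1←0xbb
5: ✓ MOVLS  r1←0x09

VAL = 0x09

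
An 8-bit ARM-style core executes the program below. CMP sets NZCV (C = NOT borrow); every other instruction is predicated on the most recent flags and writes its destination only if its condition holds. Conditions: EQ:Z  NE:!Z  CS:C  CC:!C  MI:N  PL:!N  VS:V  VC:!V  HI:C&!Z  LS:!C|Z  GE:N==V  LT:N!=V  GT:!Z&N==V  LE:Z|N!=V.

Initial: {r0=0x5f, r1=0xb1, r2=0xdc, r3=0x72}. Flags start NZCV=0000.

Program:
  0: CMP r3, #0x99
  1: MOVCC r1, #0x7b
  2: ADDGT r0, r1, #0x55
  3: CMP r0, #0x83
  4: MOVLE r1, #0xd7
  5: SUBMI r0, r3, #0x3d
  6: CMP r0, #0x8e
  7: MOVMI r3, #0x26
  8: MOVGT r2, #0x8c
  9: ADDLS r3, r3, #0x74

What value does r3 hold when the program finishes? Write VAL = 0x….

VAL = 0x72

[0] flags=1001 → (cmp)
[1] flags=1001 CC?T → r1=0x7b
[2] flags=1001 GT?T → r0=0xd0
[3] flags=0010 → (cmp)
[4] flags=0010 LE?F → skip
[5] flags=0010 MI?F → skip
[6] flags=0010 → (cmp)
[7] flags=0010 MI?F → skip
[8] flags=0010 GT?T → r2=0x8c
[9] flags=0010 LS?F → skip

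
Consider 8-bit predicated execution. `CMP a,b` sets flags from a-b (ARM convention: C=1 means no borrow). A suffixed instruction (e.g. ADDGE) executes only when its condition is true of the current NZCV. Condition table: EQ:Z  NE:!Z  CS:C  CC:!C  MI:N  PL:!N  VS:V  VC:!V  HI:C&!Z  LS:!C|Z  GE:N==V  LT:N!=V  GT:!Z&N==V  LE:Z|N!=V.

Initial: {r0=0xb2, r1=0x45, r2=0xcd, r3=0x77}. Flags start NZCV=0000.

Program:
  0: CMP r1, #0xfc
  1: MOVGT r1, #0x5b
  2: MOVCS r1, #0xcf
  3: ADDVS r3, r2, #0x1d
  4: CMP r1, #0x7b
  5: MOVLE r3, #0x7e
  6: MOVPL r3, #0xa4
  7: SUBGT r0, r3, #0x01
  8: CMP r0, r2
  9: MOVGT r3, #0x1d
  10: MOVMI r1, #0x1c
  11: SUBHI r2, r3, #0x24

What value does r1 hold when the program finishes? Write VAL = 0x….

[0] flags=0000 → (cmp)
[1] flags=0000 GT?T → r1=0x5b
[2] flags=0000 CS?F → skip
[3] flags=0000 VS?F → skip
[4] flags=1000 → (cmp)
[5] flags=1000 LE?T → r3=0x7e
[6] flags=1000 PL?F → skip
[7] flags=1000 GT?F → skip
[8] flags=1000 → (cmp)
[9] flags=1000 GT?F → skip
[10] flags=1000 MI?T → r1=0x1c
[11] flags=1000 HI?F → skip

VAL = 0x1c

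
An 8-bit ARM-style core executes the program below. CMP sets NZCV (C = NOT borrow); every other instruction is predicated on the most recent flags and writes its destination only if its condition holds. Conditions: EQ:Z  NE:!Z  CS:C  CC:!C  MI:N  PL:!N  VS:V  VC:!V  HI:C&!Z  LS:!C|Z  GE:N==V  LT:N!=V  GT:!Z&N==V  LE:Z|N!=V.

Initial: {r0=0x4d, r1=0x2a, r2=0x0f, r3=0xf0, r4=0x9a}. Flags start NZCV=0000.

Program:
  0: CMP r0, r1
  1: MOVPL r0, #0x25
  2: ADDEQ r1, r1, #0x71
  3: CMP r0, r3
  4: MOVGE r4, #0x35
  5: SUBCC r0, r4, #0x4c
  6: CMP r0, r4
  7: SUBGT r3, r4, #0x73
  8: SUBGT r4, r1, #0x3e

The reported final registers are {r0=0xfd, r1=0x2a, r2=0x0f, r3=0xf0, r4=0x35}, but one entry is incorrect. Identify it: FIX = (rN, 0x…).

FIX = (r0, 0xe9)

0: ✓ CMP  NZCV=0010
1: ✓ MOVPL  r0←0x25
2: · ADDEQ
3: ✓ CMP  NZCV=0000
4: ✓ MOVGE  r4←0x35
5: ✓ SUBCC  r0←0xe9
6: ✓ CMP  NZCV=1010
7: · SUBGT
8: · SUBGT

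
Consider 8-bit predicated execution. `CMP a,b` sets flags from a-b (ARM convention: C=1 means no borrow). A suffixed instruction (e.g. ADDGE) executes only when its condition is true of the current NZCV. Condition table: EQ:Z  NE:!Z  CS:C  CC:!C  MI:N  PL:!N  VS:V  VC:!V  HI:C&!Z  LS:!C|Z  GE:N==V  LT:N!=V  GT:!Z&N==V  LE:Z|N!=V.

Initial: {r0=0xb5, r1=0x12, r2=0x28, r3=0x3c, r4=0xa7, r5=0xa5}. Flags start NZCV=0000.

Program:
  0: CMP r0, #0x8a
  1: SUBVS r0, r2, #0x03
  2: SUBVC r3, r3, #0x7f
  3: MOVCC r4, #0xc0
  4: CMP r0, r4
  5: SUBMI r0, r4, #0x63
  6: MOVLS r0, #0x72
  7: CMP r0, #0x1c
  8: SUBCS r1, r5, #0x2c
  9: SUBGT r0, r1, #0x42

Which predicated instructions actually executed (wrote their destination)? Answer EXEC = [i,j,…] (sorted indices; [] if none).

[0] flags=0010 → (cmp)
[1] flags=0010 VS?F → skip
[2] flags=0010 VC?T → r3=0xbd
[3] flags=0010 CC?F → skip
[4] flags=0010 → (cmp)
[5] flags=0010 MI?F → skip
[6] flags=0010 LS?F → skip
[7] flags=1010 → (cmp)
[8] flags=1010 CS?T → r1=0x79
[9] flags=1010 GT?F → skip

EXEC = [2,8]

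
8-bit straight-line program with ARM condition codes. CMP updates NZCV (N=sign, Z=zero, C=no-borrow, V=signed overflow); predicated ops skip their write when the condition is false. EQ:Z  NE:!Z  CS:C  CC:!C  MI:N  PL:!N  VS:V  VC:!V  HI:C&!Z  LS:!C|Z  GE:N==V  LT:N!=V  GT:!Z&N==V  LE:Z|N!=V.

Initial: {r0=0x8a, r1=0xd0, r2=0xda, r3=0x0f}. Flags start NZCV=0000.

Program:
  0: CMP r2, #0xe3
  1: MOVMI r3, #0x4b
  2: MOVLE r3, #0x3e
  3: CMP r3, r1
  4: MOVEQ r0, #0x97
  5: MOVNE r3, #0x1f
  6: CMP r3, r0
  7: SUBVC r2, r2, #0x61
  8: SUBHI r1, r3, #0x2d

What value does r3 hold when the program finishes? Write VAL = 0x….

VAL = 0x1f

[0] flags=1000 → (cmp)
[1] flags=1000 MI?T → r3=0x4b
[2] flags=1000 LE?T → r3=0x3e
[3] flags=0000 → (cmp)
[4] flags=0000 EQ?F → skip
[5] flags=0000 NE?T → r3=0x1f
[6] flags=1001 → (cmp)
[7] flags=1001 VC?F → skip
[8] flags=1001 HI?F → skip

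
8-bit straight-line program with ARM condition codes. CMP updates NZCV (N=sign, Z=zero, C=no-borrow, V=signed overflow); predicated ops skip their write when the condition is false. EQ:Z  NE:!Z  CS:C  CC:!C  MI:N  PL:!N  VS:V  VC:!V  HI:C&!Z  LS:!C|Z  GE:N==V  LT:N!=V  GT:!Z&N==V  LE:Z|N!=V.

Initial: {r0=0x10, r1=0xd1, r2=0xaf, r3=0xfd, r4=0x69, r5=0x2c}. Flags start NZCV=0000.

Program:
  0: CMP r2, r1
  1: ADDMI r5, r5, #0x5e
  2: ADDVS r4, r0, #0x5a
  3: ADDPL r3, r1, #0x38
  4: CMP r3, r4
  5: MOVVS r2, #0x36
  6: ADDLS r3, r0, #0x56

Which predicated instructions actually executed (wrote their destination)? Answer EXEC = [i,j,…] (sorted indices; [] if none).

[0] flags=1000 → (cmp)
[1] flags=1000 MI?T → r5=0x8a
[2] flags=1000 VS?F → skip
[3] flags=1000 PL?F → skip
[4] flags=1010 → (cmp)
[5] flags=1010 VS?F → skip
[6] flags=1010 LS?F → skip

EXEC = [1]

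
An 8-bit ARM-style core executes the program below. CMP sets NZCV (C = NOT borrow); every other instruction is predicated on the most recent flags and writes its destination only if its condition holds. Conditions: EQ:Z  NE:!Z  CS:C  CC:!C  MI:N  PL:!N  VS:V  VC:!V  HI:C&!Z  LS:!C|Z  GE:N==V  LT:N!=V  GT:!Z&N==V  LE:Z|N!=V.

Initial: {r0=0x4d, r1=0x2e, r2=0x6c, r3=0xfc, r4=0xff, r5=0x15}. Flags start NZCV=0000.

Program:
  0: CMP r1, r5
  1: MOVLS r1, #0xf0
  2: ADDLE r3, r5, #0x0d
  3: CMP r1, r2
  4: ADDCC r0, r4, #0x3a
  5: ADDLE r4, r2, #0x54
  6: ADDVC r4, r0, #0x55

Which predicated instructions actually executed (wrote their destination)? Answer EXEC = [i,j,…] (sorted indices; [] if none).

0: ✓ CMP  NZCV=0010
1: · MOVLS
2: · ADDLE
3: ✓ CMP  NZCV=1000
4: ✓ ADDCC  r0←0x39
5: ✓ ADDLE  r4←0xc0
6: ✓ ADDVC  r4←0x8e

EXEC = [4,5,6]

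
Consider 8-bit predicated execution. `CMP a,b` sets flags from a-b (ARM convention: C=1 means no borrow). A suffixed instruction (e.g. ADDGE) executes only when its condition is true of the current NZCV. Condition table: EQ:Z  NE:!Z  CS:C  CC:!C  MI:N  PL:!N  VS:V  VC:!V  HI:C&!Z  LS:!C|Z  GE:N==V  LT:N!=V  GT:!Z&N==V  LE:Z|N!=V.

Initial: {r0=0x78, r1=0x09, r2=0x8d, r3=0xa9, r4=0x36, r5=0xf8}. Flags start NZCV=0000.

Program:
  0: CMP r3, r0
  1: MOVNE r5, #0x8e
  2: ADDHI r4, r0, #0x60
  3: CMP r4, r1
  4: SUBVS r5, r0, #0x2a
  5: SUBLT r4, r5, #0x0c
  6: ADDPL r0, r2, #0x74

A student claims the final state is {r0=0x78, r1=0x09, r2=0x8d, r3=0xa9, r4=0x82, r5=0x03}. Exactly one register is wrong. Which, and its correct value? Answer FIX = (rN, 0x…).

FIX = (r5, 0x8e)

[0] flags=0011 → (cmp)
[1] flags=0011 NE?T → r5=0x8e
[2] flags=0011 HI?T → r4=0xd8
[3] flags=1010 → (cmp)
[4] flags=1010 VS?F → skip
[5] flags=1010 LT?T → r4=0x82
[6] flags=1010 PL?F → skip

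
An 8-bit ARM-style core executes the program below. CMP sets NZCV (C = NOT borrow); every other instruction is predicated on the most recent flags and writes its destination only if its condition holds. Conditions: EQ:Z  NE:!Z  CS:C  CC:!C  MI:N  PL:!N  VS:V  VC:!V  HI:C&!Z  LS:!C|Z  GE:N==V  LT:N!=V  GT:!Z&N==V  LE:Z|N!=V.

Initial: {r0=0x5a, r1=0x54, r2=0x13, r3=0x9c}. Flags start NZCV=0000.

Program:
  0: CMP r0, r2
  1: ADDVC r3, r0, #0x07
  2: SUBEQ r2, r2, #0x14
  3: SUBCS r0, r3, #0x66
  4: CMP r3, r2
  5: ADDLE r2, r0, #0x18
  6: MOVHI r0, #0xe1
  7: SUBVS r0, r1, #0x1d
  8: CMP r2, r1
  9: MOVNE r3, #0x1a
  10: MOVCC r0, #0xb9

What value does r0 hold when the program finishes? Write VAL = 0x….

VAL = 0xb9

0: ✓ CMP  NZCV=0010
1: ✓ ADDVC  r3←0x61
2: · SUBEQ
3: ✓ SUBCS  r0←0xfb
4: ✓ CMP  NZCV=0010
5: · ADDLE
6: ✓ MOVHI  r0←0xe1
7: · SUBVS
8: ✓ CMP  NZCV=1000
9: ✓ MOVNE  r3←0x1a
10: ✓ MOVCC  r0←0xb9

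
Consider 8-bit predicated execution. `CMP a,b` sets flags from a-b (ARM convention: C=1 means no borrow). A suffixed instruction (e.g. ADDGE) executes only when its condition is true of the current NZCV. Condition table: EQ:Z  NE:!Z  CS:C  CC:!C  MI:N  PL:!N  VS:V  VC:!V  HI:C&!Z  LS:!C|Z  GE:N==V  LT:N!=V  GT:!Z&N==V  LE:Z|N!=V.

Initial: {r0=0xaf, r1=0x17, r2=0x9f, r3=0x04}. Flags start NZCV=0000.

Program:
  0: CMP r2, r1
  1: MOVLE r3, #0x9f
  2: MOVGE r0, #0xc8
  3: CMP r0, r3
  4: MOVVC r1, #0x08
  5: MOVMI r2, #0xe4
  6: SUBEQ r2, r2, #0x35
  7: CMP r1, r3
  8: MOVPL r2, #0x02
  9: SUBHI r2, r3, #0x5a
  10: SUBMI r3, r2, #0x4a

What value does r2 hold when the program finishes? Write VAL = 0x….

[0] flags=1010 → (cmp)
[1] flags=1010 LE?T → r3=0x9f
[2] flags=1010 GE?F → skip
[3] flags=0010 → (cmp)
[4] flags=0010 VC?T → r1=0x08
[5] flags=0010 MI?F → skip
[6] flags=0010 EQ?F → skip
[7] flags=0000 → (cmp)
[8] flags=0000 PL?T → r2=0x02
[9] flags=0000 HI?F → skip
[10] flags=0000 MI?F → skip

VAL = 0x02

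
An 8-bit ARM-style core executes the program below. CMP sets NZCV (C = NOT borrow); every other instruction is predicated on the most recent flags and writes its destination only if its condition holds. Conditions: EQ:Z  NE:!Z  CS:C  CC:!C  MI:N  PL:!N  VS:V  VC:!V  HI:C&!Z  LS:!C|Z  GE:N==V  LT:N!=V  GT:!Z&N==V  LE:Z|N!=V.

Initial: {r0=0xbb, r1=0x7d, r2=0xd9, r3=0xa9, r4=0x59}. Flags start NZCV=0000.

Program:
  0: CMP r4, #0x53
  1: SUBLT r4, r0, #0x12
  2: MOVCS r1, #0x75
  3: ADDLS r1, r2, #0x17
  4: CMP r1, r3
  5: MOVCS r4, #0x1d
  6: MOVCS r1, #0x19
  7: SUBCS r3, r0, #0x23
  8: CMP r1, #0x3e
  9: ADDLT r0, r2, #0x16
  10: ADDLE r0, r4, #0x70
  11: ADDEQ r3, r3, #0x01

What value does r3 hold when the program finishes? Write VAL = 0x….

0: ✓ CMP  NZCV=0010
1: · SUBLT
2: ✓ MOVCS  r1←0x75
3: · ADDLS
4: ✓ CMP  NZCV=1001
5: · MOVCS
6: · MOVCS
7: · SUBCS
8: ✓ CMP  NZCV=0010
9: · ADDLT
10: · ADDLE
11: · ADDEQ

VAL = 0xa9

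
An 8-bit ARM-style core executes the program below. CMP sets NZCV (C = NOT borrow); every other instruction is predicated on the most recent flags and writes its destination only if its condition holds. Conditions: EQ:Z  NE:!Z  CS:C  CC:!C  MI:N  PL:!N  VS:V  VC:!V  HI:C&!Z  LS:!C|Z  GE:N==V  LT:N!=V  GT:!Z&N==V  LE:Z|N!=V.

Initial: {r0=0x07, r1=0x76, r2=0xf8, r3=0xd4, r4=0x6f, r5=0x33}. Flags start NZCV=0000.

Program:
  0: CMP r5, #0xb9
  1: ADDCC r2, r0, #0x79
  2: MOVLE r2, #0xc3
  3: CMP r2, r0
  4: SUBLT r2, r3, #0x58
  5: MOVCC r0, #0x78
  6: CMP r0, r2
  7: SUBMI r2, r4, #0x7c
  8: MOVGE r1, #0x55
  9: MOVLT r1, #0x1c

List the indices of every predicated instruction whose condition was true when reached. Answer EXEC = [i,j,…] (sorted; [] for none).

EXEC = [1,4,7,9]

[0] flags=0000 → (cmp)
[1] flags=0000 CC?T → r2=0x80
[2] flags=0000 LE?F → skip
[3] flags=0011 → (cmp)
[4] flags=0011 LT?T → r2=0x7c
[5] flags=0011 CC?F → skip
[6] flags=1000 → (cmp)
[7] flags=1000 MI?T → r2=0xf3
[8] flags=1000 GE?F → skip
[9] flags=1000 LT?T → r1=0x1c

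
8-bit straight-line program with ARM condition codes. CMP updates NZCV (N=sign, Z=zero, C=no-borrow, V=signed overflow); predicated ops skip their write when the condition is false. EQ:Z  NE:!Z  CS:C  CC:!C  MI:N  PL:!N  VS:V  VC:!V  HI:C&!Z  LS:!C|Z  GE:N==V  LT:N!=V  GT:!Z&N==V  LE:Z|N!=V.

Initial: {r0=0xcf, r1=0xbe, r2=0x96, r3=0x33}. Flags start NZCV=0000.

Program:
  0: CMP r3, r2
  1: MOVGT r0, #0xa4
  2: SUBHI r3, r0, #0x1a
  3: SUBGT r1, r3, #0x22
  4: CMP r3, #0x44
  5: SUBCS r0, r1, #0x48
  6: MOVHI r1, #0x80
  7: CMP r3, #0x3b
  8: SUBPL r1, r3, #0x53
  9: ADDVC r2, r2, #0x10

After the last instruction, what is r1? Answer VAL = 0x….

VAL = 0x11

0: ✓ CMP  NZCV=1001
1: ✓ MOVGT  r0←0xa4
2: · SUBHI
3: ✓ SUBGT  r1←0x11
4: ✓ CMP  NZCV=1000
5: · SUBCS
6: · MOVHI
7: ✓ CMP  NZCV=1000
8: · SUBPL
9: ✓ ADDVC  r2←0xa6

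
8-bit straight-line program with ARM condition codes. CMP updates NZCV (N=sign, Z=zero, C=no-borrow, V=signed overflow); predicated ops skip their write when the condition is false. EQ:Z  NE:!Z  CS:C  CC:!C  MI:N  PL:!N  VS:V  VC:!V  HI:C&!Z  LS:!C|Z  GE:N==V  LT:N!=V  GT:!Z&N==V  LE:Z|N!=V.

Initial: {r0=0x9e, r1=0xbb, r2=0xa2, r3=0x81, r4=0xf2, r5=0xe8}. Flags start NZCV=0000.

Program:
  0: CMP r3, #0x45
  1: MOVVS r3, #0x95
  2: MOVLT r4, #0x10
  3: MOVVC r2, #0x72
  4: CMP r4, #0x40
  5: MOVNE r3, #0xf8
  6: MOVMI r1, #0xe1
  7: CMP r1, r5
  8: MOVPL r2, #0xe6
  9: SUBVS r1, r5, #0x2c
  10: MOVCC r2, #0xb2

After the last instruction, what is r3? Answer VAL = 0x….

[0] flags=0011 → (cmp)
[1] flags=0011 VS?T → r3=0x95
[2] flags=0011 LT?T → r4=0x10
[3] flags=0011 VC?F → skip
[4] flags=1000 → (cmp)
[5] flags=1000 NE?T → r3=0xf8
[6] flags=1000 MI?T → r1=0xe1
[7] flags=1000 → (cmp)
[8] flags=1000 PL?F → skip
[9] flags=1000 VS?F → skip
[10] flags=1000 CC?T → r2=0xb2

VAL = 0xf8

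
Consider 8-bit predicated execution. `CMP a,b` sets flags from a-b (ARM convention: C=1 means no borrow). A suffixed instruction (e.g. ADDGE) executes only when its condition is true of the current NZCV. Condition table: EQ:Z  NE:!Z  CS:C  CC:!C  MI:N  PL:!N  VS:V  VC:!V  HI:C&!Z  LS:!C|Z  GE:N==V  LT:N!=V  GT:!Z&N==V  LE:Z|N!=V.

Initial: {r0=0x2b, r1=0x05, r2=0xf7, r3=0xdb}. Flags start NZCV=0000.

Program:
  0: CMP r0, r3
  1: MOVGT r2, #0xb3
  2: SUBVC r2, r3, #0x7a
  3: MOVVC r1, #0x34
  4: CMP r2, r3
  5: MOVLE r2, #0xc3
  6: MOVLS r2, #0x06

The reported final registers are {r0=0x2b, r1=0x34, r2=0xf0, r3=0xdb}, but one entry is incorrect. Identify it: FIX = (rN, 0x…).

0: ✓ CMP  NZCV=0000
1: ✓ MOVGT  r2←0xb3
2: ✓ SUBVC  r2←0x61
3: ✓ MOVVC  r1←0x34
4: ✓ CMP  NZCV=1001
5: · MOVLE
6: ✓ MOVLS  r2←0x06

FIX = (r2, 0x06)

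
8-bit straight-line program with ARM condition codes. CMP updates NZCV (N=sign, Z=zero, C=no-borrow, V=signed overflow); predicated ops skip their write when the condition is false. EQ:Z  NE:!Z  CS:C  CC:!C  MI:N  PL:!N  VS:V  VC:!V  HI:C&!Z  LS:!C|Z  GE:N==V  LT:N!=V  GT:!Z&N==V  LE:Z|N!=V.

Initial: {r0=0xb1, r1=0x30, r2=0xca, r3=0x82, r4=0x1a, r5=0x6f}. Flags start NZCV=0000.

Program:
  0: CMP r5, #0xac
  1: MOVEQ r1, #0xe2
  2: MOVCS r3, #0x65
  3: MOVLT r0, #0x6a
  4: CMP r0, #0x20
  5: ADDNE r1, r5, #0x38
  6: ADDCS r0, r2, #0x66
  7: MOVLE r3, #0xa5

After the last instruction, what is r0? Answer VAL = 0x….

[0] flags=1001 → (cmp)
[1] flags=1001 EQ?F → skip
[2] flags=1001 CS?F → skip
[3] flags=1001 LT?F → skip
[4] flags=1010 → (cmp)
[5] flags=1010 NE?T → r1=0xa7
[6] flags=1010 CS?T → r0=0x30
[7] flags=1010 LE?T → r3=0xa5

VAL = 0x30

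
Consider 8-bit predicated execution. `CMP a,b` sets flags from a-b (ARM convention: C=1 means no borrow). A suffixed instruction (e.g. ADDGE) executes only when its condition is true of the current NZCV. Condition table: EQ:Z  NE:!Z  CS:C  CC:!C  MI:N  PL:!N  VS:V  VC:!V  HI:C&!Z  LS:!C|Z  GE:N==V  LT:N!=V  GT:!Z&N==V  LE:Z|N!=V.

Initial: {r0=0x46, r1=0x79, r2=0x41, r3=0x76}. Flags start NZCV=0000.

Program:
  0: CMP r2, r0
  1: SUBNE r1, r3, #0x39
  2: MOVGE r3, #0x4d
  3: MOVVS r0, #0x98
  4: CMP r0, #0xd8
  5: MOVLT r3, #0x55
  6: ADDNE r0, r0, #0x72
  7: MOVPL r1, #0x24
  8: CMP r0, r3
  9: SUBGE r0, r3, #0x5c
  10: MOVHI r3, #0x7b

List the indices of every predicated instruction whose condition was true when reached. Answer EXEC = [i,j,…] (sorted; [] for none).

[0] flags=1000 → (cmp)
[1] flags=1000 NE?T → r1=0x3d
[2] flags=1000 GE?F → skip
[3] flags=1000 VS?F → skip
[4] flags=0000 → (cmp)
[5] flags=0000 LT?F → skip
[6] flags=0000 NE?T → r0=0xb8
[7] flags=0000 PL?T → r1=0x24
[8] flags=0011 → (cmp)
[9] flags=0011 GE?F → skip
[10] flags=0011 HI?T → r3=0x7b

EXEC = [1,6,7,10]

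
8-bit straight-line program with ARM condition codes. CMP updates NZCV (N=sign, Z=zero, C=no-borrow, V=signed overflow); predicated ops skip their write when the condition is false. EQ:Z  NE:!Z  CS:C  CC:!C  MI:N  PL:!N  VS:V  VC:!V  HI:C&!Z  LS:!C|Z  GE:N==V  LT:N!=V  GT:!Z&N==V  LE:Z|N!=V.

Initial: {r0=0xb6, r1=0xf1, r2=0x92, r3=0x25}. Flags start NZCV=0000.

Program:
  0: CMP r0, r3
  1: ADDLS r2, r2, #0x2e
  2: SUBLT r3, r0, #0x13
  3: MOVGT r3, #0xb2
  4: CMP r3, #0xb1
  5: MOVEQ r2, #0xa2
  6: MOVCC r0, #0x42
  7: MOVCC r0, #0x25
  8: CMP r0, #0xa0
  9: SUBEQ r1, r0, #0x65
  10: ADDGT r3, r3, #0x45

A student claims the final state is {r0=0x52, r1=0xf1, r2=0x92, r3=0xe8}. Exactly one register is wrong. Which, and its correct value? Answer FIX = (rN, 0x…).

FIX = (r0, 0x25)

0: ✓ CMP  NZCV=1010
1: · ADDLS
2: ✓ SUBLT  r3←0xa3
3: · MOVGT
4: ✓ CMP  NZCV=1000
5: · MOVEQ
6: ✓ MOVCC  r0←0x42
7: ✓ MOVCC  r0←0x25
8: ✓ CMP  NZCV=1001
9: · SUBEQ
10: ✓ ADDGT  r3←0xe8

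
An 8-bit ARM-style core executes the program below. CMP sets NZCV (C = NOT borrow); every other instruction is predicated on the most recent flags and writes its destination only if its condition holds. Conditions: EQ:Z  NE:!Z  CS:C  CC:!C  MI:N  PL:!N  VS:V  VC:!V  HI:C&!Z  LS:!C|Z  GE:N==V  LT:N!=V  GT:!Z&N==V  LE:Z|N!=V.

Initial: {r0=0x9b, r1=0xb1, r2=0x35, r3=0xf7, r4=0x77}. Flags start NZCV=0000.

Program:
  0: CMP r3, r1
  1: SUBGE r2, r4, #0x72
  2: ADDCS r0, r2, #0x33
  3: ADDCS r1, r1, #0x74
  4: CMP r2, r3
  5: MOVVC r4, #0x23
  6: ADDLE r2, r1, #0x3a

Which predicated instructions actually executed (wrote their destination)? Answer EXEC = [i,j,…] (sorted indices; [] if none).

[0] flags=0010 → (cmp)
[1] flags=0010 GE?T → r2=0x05
[2] flags=0010 CS?T → r0=0x38
[3] flags=0010 CS?T → r1=0x25
[4] flags=0000 → (cmp)
[5] flags=0000 VC?T → r4=0x23
[6] flags=0000 LE?F → skip

EXEC = [1,2,3,5]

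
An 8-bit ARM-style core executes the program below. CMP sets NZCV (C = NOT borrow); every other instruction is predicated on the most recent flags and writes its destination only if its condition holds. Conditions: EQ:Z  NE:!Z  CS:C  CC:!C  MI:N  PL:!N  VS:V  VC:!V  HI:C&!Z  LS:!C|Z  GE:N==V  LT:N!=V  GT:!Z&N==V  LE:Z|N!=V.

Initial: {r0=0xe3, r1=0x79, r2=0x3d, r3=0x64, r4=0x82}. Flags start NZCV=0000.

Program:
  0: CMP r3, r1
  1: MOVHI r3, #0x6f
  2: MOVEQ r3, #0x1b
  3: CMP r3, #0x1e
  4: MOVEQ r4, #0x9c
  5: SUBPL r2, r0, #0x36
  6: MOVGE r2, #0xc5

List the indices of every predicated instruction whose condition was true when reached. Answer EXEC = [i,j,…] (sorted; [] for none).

EXEC = [5,6]

0: ✓ CMP  NZCV=1000
1: · MOVHI
2: · MOVEQ
3: ✓ CMP  NZCV=0010
4: · MOVEQ
5: ✓ SUBPL  r2←0xad
6: ✓ MOVGE  r2←0xc5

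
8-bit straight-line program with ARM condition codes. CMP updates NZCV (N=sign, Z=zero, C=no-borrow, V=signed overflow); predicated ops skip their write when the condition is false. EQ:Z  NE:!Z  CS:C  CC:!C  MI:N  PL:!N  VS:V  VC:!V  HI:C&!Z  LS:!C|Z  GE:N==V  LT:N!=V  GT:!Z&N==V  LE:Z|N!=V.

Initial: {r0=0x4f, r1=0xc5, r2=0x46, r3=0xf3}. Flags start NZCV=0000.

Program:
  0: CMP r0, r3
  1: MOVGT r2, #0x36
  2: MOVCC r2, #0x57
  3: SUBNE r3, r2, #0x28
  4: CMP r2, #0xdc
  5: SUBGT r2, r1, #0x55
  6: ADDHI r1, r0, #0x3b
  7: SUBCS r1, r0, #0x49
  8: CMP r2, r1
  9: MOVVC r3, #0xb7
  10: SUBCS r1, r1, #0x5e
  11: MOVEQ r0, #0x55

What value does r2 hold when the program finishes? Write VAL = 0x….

VAL = 0x70

0: ✓ CMP  NZCV=0000
1: ✓ MOVGT  r2←0x36
2: ✓ MOVCC  r2←0x57
3: ✓ SUBNE  r3←0x2f
4: ✓ CMP  NZCV=0000
5: ✓ SUBGT  r2←0x70
6: · ADDHI
7: · SUBCS
8: ✓ CMP  NZCV=1001
9: · MOVVC
10: · SUBCS
11: · MOVEQ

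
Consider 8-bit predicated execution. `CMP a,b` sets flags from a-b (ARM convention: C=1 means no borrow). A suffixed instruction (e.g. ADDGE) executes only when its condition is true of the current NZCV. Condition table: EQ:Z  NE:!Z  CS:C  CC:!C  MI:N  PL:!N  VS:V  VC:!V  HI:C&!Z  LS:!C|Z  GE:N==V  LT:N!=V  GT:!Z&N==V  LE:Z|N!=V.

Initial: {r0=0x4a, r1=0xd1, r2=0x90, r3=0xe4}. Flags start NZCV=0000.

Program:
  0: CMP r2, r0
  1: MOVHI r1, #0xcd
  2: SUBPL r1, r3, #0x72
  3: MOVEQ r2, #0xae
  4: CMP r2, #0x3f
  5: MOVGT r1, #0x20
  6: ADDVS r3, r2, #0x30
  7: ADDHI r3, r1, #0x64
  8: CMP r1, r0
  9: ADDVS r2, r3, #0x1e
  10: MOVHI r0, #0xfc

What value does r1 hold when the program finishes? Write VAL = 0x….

VAL = 0x72

[0] flags=0011 → (cmp)
[1] flags=0011 HI?T → r1=0xcd
[2] flags=0011 PL?T → r1=0x72
[3] flags=0011 EQ?F → skip
[4] flags=0011 → (cmp)
[5] flags=0011 GT?F → skip
[6] flags=0011 VS?T → r3=0xc0
[7] flags=0011 HI?T → r3=0xd6
[8] flags=0010 → (cmp)
[9] flags=0010 VS?F → skip
[10] flags=0010 HI?T → r0=0xfc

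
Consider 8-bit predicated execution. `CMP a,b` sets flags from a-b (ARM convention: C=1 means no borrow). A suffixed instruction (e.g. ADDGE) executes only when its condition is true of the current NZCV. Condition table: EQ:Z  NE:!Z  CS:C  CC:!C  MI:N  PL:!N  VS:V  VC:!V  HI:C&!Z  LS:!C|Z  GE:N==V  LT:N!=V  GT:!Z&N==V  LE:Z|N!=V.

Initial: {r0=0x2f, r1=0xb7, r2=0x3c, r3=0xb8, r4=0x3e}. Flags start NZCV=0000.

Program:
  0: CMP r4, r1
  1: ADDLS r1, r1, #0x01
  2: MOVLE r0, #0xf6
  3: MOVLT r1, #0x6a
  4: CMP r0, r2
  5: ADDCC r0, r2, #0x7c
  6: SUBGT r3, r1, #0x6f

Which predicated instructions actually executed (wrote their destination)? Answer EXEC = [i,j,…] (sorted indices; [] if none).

EXEC = [1,5]

[0] flags=1001 → (cmp)
[1] flags=1001 LS?T → r1=0xb8
[2] flags=1001 LE?F → skip
[3] flags=1001 LT?F → skip
[4] flags=1000 → (cmp)
[5] flags=1000 CC?T → r0=0xb8
[6] flags=1000 GT?F → skip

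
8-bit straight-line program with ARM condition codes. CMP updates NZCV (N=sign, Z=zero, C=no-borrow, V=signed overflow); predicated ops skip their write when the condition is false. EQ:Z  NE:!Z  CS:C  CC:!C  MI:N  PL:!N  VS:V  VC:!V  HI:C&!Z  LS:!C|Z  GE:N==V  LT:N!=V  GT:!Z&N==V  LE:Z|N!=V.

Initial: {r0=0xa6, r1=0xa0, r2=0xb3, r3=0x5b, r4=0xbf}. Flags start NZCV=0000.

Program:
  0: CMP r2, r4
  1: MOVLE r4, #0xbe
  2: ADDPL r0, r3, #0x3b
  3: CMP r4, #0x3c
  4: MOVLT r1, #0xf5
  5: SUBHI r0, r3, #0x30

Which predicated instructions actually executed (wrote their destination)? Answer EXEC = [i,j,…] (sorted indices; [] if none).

0: ✓ CMP  NZCV=1000
1: ✓ MOVLE  r4←0xbe
2: · ADDPL
3: ✓ CMP  NZCV=1010
4: ✓ MOVLT  r1←0xf5
5: ✓ SUBHI  r0←0x2b

EXEC = [1,4,5]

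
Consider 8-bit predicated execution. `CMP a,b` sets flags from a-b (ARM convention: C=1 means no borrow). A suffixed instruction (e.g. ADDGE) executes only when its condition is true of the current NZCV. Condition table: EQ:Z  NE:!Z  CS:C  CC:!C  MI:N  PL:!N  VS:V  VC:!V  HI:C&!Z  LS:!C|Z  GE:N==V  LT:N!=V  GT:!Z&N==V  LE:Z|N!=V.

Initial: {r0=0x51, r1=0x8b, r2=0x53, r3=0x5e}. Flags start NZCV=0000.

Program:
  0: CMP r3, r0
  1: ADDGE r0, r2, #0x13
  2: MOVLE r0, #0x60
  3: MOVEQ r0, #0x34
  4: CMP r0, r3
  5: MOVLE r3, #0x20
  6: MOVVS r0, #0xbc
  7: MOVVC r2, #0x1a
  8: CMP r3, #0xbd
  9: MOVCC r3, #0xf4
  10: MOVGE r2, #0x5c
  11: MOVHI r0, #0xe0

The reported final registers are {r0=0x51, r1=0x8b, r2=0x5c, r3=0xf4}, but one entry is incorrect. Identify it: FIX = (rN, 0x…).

0: ✓ CMP  NZCV=0010
1: ✓ ADDGE  r0←0x66
2: · MOVLE
3: · MOVEQ
4: ✓ CMP  NZCV=0010
5: · MOVLE
6: · MOVVS
7: ✓ MOVVC  r2←0x1a
8: ✓ CMP  NZCV=1001
9: ✓ MOVCC  r3←0xf4
10: ✓ MOVGE  r2←0x5c
11: · MOVHI

FIX = (r0, 0x66)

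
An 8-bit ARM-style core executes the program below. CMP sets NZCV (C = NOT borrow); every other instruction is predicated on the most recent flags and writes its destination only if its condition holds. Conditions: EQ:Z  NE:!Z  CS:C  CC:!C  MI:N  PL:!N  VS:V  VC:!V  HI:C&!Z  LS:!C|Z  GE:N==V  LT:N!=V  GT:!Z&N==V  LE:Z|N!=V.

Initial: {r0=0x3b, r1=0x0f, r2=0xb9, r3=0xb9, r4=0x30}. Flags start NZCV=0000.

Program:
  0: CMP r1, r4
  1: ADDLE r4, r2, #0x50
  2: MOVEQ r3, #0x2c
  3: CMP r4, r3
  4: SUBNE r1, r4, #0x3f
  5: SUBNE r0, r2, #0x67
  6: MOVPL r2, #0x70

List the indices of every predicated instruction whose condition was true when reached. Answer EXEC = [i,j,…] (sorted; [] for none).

EXEC = [1,4,5,6]

0: ✓ CMP  NZCV=1000
1: ✓ ADDLE  r4←0x09
2: · MOVEQ
3: ✓ CMP  NZCV=0000
4: ✓ SUBNE  r1←0xca
5: ✓ SUBNE  r0←0x52
6: ✓ MOVPL  r2←0x70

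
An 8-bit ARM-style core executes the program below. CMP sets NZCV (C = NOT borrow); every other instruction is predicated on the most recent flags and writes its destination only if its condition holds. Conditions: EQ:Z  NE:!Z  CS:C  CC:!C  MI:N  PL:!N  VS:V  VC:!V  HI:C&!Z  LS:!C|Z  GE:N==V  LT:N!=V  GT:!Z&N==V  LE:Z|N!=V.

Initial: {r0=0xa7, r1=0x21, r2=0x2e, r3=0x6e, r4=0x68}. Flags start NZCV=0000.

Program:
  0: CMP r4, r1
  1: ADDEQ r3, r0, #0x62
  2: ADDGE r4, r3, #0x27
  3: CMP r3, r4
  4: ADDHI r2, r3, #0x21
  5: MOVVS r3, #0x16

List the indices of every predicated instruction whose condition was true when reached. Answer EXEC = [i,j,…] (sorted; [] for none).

EXEC = [2,5]

0: ✓ CMP  NZCV=0010
1: · ADDEQ
2: ✓ ADDGE  r4←0x95
3: ✓ CMP  NZCV=1001
4: · ADDHI
5: ✓ MOVVS  r3←0x16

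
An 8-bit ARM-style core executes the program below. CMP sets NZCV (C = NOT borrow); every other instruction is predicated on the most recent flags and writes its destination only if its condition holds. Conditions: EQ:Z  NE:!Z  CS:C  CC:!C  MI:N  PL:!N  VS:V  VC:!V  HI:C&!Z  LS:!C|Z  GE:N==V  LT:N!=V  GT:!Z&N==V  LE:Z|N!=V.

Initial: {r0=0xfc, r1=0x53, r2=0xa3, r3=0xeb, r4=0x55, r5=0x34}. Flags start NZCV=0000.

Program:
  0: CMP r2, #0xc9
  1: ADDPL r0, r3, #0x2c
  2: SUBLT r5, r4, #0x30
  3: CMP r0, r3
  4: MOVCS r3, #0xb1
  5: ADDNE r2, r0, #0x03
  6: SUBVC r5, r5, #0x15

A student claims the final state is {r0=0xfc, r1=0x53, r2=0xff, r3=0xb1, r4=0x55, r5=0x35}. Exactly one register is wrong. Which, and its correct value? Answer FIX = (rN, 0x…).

[0] flags=1000 → (cmp)
[1] flags=1000 PL?F → skip
[2] flags=1000 LT?T → r5=0x25
[3] flags=0010 → (cmp)
[4] flags=0010 CS?T → r3=0xb1
[5] flags=0010 NE?T → r2=0xff
[6] flags=0010 VC?T → r5=0x10

FIX = (r5, 0x10)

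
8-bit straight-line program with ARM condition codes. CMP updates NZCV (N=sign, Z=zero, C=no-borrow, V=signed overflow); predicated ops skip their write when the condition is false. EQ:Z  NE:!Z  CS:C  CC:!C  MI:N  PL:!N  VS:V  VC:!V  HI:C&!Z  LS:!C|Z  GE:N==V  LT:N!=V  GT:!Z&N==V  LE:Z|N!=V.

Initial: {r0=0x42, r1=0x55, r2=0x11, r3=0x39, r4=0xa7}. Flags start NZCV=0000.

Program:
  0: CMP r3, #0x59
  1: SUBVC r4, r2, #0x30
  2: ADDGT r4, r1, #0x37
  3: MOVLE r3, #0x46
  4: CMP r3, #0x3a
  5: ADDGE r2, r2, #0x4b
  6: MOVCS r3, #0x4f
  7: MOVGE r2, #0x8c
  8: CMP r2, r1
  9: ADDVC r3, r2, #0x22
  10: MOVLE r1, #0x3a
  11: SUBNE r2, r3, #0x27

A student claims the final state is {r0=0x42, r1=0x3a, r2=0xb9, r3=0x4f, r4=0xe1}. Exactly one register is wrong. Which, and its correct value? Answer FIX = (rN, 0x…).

FIX = (r2, 0x28)

0: ✓ CMP  NZCV=1000
1: ✓ SUBVC  r4←0xe1
2: · ADDGT
3: ✓ MOVLE  r3←0x46
4: ✓ CMP  NZCV=0010
5: ✓ ADDGE  r2←0x5c
6: ✓ MOVCS  r3←0x4f
7: ✓ MOVGE  r2←0x8c
8: ✓ CMP  NZCV=0011
9: · ADDVC
10: ✓ MOVLE  r1←0x3a
11: ✓ SUBNE  r2←0x28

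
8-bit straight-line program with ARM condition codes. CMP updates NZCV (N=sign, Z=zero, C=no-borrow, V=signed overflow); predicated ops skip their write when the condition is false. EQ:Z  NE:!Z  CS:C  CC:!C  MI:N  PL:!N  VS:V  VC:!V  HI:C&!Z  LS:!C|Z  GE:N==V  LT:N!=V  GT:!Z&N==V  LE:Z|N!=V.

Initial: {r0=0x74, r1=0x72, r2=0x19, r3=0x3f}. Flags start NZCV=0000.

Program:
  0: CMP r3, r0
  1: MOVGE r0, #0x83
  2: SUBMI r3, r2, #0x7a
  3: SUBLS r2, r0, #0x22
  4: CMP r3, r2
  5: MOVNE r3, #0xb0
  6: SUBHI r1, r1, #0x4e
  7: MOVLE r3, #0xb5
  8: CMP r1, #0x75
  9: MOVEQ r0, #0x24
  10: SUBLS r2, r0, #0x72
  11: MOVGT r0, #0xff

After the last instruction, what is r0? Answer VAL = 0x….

[0] flags=1000 → (cmp)
[1] flags=1000 GE?F → skip
[2] flags=1000 MI?T → r3=0x9f
[3] flags=1000 LS?T → r2=0x52
[4] flags=0011 → (cmp)
[5] flags=0011 NE?T → r3=0xb0
[6] flags=0011 HI?T → r1=0x24
[7] flags=0011 LE?T → r3=0xb5
[8] flags=1000 → (cmp)
[9] flags=1000 EQ?F → skip
[10] flags=1000 LS?T → r2=0x02
[11] flags=1000 GT?F → skip

VAL = 0x74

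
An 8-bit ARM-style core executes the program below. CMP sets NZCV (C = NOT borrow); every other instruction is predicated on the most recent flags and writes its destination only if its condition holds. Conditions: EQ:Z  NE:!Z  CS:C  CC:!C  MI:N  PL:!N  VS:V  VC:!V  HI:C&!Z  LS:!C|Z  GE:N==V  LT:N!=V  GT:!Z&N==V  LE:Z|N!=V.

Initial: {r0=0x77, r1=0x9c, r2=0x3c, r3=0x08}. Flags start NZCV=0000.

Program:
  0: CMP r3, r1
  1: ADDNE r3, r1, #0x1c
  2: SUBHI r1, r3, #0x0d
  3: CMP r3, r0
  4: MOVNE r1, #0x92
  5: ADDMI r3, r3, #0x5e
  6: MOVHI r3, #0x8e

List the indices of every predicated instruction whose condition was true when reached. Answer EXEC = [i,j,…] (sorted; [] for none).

EXEC = [1,4,6]

[0] flags=0000 → (cmp)
[1] flags=0000 NE?T → r3=0xb8
[2] flags=0000 HI?F → skip
[3] flags=0011 → (cmp)
[4] flags=0011 NE?T → r1=0x92
[5] flags=0011 MI?F → skip
[6] flags=0011 HI?T → r3=0x8e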